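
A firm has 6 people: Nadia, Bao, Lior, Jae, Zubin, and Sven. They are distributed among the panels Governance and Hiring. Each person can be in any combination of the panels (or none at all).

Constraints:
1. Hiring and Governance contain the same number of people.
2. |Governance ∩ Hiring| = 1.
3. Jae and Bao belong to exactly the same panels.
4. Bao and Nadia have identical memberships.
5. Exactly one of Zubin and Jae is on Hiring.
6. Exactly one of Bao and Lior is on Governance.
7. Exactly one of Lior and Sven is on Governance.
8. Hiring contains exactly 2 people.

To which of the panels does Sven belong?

Sven: Hiring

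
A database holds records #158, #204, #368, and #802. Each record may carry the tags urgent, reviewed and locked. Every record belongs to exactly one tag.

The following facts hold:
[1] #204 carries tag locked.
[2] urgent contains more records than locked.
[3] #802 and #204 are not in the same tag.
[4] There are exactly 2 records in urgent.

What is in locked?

locked = {#204}

From (1): #204 ∈ locked.
(3): #802 ∉ locked.
Suppose #158 ∈ locked: no assignment then satisfies all the clues, so #158 ∉ locked.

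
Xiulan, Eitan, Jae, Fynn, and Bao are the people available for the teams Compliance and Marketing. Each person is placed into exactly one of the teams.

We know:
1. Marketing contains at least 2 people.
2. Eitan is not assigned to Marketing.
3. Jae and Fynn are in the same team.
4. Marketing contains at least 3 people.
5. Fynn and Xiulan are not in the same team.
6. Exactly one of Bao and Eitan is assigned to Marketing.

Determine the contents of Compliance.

From (2): Eitan ∉ Marketing.
(6) (exactly one): Bao ∈ Marketing.
Only one team left: Eitan ∈ Compliance.
Suppose Xiulan ∉ Compliance: no assignment then satisfies all the clues, so Xiulan ∈ Compliance.

Compliance = {Eitan, Xiulan}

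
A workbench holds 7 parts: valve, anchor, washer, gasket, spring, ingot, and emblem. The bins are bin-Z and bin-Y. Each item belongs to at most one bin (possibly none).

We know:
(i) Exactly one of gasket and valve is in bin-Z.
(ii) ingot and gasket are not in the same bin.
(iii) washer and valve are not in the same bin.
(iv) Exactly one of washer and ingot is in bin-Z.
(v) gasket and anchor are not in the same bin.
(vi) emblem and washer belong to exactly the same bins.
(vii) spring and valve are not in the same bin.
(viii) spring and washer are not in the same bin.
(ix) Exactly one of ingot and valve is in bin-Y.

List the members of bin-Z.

bin-Z = {emblem, gasket, washer}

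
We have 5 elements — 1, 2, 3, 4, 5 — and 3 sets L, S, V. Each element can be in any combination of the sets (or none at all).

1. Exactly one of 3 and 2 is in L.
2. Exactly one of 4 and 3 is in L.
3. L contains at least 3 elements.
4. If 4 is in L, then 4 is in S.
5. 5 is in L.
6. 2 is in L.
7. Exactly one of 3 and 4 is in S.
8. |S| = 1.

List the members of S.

S = {4}

From (5): 5 ∈ L.
From (6): 2 ∈ L.
(1) (exactly one): 3 ∉ L.
(2) (exactly one): 4 ∈ L.
(4): 4 ∈ S.
(7) (exactly one): 3 ∉ S.
(8): S already has 1, so the rest are out.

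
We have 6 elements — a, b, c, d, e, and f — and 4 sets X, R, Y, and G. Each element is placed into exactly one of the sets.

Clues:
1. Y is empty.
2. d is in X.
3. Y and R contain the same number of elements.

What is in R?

R = {}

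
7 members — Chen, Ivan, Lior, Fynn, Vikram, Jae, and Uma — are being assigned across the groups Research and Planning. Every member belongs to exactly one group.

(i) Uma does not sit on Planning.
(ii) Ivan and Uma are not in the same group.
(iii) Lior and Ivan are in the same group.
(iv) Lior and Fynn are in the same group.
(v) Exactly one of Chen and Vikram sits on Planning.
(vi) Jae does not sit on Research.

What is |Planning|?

From (i): Uma ∉ Planning.
From (vi): Jae ∉ Research.
Only one group left: Jae ∈ Planning.
Only one group left: Uma ∈ Research.
(ii): Ivan ∉ Research.
(iii): Lior matches Ivan: Lior ∉ Research.
(iv): Fynn matches Lior: Fynn ∉ Research.
Only one group left: Ivan ∈ Planning.
Only one group left: Lior ∈ Planning.
Only one group left: Fynn ∈ Planning.

5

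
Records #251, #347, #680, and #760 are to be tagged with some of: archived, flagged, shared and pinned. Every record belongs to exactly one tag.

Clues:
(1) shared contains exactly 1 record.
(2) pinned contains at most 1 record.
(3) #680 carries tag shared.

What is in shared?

From (3): #680 ∈ shared.
(1): shared already has 1, so the rest are out.

shared = {#680}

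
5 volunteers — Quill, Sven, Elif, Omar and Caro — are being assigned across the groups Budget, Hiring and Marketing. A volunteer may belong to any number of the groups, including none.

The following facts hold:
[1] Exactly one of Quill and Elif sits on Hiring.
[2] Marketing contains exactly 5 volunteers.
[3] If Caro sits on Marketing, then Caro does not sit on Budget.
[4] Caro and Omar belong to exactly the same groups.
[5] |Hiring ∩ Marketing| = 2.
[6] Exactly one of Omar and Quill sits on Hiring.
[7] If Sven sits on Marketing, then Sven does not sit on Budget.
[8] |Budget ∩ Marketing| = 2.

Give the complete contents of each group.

(2): only 5 candidates remain for Marketing, so all are in.
(3): Caro ∉ Budget.
(4): Omar matches Caro: Omar ∉ Budget.
(7): Sven ∉ Budget.
Suppose Quill ∉ Budget: no assignment then satisfies all the clues, so Quill ∈ Budget.

Budget = {Elif, Quill}; Hiring = {Quill, Sven}; Marketing = {Caro, Elif, Omar, Quill, Sven}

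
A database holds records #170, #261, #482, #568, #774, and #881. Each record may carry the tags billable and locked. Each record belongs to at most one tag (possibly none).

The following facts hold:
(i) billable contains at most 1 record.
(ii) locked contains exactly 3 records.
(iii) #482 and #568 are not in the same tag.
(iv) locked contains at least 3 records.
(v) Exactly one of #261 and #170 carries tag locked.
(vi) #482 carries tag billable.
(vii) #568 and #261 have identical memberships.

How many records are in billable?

From (vi): #482 ∈ billable.
(i): billable already has 1, so the rest are out.

1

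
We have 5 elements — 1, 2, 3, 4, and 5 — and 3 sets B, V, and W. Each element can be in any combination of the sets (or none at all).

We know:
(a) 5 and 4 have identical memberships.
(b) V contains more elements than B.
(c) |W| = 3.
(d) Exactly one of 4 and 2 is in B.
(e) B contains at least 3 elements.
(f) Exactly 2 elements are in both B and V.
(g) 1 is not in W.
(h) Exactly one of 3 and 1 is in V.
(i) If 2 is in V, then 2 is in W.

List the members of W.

W = {2, 4, 5}

From (g): 1 ∉ W.
Suppose 2 ∉ W: no assignment then satisfies all the clues, so 2 ∈ W.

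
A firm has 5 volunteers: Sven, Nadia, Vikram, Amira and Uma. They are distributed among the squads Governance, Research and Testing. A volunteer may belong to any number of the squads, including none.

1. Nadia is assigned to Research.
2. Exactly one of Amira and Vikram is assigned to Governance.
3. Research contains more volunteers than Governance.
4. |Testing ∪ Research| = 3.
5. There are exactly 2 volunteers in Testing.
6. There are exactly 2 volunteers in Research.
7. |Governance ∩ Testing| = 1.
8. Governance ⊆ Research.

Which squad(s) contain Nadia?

Nadia: Research

From (1): Nadia ∈ Research.
Suppose Nadia ∈ Governance: no assignment then satisfies all the clues, so Nadia ∉ Governance.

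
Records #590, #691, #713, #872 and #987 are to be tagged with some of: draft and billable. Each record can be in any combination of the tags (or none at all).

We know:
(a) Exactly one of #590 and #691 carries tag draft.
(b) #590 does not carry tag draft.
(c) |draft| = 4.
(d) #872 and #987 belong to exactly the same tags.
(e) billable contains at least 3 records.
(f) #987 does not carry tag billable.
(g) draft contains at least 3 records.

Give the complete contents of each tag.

draft = {#691, #713, #872, #987}; billable = {#590, #691, #713}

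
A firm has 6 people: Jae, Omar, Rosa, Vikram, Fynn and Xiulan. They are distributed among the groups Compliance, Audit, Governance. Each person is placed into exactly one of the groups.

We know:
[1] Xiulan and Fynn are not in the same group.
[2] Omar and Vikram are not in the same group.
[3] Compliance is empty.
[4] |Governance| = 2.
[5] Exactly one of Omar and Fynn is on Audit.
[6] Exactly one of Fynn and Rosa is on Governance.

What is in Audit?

Audit = {Jae, Omar, Rosa, Xiulan}

(3): Compliance already has 0, so the rest are out.
Suppose Jae ∉ Audit: no assignment then satisfies all the clues, so Jae ∈ Audit.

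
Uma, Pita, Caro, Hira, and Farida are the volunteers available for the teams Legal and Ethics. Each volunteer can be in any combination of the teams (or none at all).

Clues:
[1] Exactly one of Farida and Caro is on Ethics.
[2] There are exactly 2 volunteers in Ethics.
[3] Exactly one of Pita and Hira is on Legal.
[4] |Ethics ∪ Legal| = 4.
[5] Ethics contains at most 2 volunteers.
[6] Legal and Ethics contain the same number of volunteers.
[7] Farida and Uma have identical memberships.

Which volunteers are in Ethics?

Ethics = {Farida, Uma}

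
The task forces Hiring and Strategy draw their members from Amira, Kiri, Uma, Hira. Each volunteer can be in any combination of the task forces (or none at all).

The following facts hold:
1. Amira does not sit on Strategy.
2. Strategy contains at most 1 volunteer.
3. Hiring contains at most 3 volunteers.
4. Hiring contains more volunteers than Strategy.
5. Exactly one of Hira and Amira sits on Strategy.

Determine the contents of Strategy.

From (1): Amira ∉ Strategy.
(5) (exactly one): Hira ∈ Strategy.
(2): Strategy already has 1, so the rest are out.

Strategy = {Hira}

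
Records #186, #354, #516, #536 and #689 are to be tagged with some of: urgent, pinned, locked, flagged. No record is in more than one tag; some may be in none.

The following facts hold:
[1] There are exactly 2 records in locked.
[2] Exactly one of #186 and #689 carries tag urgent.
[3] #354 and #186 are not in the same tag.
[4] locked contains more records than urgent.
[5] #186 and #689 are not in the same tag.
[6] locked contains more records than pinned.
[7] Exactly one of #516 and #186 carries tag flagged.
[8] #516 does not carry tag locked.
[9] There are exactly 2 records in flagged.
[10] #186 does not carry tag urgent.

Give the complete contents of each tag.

urgent = {#689}; pinned = {}; locked = {#186, #536}; flagged = {#354, #516}

From (8): #516 ∉ locked.
From (10): #186 ∉ urgent.
(2) (exactly one): #689 ∈ urgent.
Suppose #186 ∈ pinned: no assignment then satisfies all the clues, so #186 ∉ pinned.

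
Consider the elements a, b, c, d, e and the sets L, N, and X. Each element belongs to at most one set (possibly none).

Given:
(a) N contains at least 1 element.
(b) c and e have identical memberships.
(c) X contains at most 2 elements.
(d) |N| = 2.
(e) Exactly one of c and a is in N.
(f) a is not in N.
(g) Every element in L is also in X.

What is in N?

From (f): a ∉ N.
(e) (exactly one): c ∈ N.
(b): e matches c: e ∉ L.
(b): e matches c: e ∈ N.
(d): N already has 2, so the rest are out.

N = {c, e}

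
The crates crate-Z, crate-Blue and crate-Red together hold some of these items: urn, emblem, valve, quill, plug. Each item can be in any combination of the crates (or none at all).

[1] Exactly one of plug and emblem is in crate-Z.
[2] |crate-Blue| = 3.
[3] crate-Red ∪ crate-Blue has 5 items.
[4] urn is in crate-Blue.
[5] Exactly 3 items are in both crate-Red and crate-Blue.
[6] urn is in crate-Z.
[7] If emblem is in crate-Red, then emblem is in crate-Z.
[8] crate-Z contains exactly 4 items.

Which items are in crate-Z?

From (4): urn ∈ crate-Blue.
From (6): urn ∈ crate-Z.
Suppose emblem ∉ crate-Z: no assignment then satisfies all the clues, so emblem ∈ crate-Z.

crate-Z = {emblem, quill, urn, valve}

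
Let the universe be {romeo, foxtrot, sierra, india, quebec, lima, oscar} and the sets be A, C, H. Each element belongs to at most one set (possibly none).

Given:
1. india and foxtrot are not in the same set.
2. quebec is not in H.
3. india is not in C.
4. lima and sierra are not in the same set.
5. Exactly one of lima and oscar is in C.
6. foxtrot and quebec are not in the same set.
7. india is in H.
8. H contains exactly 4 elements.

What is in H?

H = {india, oscar, romeo, sierra}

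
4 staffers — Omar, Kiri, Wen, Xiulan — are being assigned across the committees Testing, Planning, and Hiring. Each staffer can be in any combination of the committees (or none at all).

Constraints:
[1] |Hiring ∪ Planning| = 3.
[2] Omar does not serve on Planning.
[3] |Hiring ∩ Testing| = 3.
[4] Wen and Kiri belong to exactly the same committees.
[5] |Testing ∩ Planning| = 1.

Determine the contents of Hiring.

Hiring = {Kiri, Wen, Xiulan}

From (2): Omar ∉ Planning.
Suppose Omar ∈ Hiring: no assignment then satisfies all the clues, so Omar ∉ Hiring.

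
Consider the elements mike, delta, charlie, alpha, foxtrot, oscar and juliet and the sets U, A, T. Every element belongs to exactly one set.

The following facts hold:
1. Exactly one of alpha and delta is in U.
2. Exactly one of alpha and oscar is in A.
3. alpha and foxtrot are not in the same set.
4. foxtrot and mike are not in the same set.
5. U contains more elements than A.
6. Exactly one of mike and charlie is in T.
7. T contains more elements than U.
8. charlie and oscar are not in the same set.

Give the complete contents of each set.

U = {alpha, mike}; A = {oscar}; T = {charlie, delta, foxtrot, juliet}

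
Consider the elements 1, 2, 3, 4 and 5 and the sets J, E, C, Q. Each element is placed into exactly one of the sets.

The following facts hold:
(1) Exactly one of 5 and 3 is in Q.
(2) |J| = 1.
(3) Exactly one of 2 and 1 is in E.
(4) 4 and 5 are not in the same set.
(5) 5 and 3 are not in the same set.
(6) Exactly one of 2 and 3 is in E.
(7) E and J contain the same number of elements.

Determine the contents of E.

E = {2}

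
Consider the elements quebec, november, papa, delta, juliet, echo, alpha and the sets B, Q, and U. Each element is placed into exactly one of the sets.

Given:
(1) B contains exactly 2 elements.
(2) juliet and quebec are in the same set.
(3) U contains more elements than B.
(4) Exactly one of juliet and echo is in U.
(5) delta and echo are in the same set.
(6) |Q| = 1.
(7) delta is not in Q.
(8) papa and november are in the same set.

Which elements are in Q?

Q = {alpha}

From (7): delta ∉ Q.
(5): echo matches delta: echo ∉ Q.
Suppose quebec ∈ Q: no assignment then satisfies all the clues, so quebec ∉ Q.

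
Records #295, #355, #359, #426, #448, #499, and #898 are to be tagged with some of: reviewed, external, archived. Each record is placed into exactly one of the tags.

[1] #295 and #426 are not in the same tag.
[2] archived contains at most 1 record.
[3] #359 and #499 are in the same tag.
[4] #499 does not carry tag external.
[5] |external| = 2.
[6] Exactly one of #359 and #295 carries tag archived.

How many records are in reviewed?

From (4): #499 ∉ external.
(3): #359 matches #499: #359 ∉ external.
Suppose #295 ∈ reviewed: no assignment then satisfies all the clues, so #295 ∉ reviewed.

4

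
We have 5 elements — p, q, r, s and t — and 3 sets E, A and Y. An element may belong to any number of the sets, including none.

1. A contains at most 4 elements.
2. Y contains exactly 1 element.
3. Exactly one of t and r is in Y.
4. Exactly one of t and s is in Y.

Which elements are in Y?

Y = {t}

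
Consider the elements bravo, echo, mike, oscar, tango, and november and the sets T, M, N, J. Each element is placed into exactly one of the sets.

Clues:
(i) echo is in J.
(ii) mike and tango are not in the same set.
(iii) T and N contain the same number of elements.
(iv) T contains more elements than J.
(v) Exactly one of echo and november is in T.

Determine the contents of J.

J = {echo}

From (i): echo ∈ J.
(v) (exactly one): november ∈ T.
Suppose bravo ∈ J: no assignment then satisfies all the clues, so bravo ∉ J.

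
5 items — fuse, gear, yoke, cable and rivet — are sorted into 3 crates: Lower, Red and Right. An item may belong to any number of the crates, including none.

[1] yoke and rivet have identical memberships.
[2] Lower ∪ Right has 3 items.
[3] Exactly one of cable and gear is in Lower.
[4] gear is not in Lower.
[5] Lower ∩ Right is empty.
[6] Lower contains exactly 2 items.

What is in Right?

Right = {gear}

From (4): gear ∉ Lower.
(3) (exactly one): cable ∈ Lower.
(5) (disjoint): cable ∉ Right.
Suppose fuse ∈ Right: no assignment then satisfies all the clues, so fuse ∉ Right.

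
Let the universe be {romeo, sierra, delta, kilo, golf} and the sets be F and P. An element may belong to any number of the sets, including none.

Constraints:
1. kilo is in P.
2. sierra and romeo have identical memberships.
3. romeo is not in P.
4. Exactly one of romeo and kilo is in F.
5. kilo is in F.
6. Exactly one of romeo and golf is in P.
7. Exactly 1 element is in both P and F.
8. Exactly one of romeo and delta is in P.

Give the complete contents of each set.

F = {kilo}; P = {delta, golf, kilo}

From (1): kilo ∈ P.
From (3): romeo ∉ P.
From (5): kilo ∈ F.
(2): sierra matches romeo: sierra ∉ P.
(4) (exactly one): romeo ∉ F.
(6) (exactly one): golf ∈ P.
(8) (exactly one): delta ∈ P.
(2): sierra matches romeo: sierra ∉ F.
Suppose delta ∈ F: no assignment then satisfies all the clues, so delta ∉ F.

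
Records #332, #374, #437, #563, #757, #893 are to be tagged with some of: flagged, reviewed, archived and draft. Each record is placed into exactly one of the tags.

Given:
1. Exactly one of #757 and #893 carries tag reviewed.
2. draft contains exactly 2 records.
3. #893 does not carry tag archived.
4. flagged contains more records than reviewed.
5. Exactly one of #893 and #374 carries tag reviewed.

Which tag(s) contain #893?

#893: reviewed

From (3): #893 ∉ archived.
Suppose #893 ∈ flagged: no assignment then satisfies all the clues, so #893 ∉ flagged.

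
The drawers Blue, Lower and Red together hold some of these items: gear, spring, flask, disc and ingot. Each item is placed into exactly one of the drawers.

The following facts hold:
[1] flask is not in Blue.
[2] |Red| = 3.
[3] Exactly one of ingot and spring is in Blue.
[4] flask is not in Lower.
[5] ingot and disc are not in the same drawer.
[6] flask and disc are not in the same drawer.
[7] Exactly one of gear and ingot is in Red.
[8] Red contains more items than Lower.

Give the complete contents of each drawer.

Blue = {ingot}; Lower = {disc}; Red = {flask, gear, spring}

From (1): flask ∉ Blue.
From (4): flask ∉ Lower.
Only one drawer left: flask ∈ Red.
(6): disc ∉ Red.
Suppose gear ∈ Blue: no assignment then satisfies all the clues, so gear ∉ Blue.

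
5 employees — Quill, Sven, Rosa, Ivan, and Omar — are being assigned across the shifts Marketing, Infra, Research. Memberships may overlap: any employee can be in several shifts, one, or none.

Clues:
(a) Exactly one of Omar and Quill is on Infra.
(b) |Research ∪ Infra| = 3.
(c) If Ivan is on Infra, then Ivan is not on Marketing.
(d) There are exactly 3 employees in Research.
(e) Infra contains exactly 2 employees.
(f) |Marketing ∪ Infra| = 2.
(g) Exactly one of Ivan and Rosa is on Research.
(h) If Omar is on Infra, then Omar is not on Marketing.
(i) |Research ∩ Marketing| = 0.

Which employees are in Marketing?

Marketing = {}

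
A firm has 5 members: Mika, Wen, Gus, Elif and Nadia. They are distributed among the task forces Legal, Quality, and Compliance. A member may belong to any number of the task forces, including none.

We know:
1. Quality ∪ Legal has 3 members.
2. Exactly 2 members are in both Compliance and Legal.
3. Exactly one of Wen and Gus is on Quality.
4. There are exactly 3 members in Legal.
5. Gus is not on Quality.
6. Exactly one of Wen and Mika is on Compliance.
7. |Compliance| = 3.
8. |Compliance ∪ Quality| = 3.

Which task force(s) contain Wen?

Wen: Compliance, Legal, Quality

From (5): Gus ∉ Quality.
(3) (exactly one): Wen ∈ Quality.
Suppose Wen ∉ Legal: no assignment then satisfies all the clues, so Wen ∈ Legal.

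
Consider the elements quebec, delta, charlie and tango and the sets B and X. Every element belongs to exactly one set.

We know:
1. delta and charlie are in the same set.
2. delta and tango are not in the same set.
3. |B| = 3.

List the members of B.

B = {charlie, delta, quebec}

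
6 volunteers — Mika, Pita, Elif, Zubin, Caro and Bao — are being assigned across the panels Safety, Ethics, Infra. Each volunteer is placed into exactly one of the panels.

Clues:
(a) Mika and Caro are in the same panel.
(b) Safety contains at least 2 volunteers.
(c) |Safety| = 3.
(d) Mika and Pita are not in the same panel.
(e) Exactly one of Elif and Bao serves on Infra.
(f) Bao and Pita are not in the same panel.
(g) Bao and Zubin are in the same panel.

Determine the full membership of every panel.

Safety = {Caro, Elif, Mika}; Ethics = {Pita}; Infra = {Bao, Zubin}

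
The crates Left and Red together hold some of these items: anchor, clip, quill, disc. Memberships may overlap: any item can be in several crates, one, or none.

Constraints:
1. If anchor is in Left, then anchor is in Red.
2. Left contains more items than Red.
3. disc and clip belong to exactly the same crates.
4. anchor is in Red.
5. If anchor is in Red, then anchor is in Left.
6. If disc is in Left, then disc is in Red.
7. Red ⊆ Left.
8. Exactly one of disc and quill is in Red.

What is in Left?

Left = {anchor, clip, disc, quill}

From (4): anchor ∈ Red.
(5): anchor ∈ Left.
Suppose clip ∉ Left: no assignment then satisfies all the clues, so clip ∈ Left.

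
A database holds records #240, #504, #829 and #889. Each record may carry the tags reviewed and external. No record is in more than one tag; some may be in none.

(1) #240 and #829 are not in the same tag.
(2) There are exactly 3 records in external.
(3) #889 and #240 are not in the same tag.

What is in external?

external = {#504, #829, #889}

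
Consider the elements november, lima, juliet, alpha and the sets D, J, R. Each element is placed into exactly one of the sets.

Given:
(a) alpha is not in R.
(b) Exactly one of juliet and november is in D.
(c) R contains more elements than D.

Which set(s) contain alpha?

From (a): alpha ∉ R.
Suppose alpha ∈ D: no assignment then satisfies all the clues, so alpha ∉ D.

alpha: J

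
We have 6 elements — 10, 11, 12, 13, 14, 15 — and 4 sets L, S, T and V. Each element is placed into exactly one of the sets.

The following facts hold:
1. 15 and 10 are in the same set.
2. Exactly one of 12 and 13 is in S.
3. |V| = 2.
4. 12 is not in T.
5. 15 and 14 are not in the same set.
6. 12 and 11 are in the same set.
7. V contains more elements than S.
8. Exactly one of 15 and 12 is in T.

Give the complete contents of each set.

From (4): 12 ∉ T.
(6): 11 matches 12: 11 ∉ T.
(8) (exactly one): 15 ∈ T.
(1): 10 matches 15: 10 ∉ L.
(1): 10 matches 15: 10 ∉ S.
(1): 10 matches 15: 10 ∈ T.
(5): 14 ∉ T.
Suppose 11 ∈ L: no assignment then satisfies all the clues, so 11 ∉ L.

L = {14}; S = {13}; T = {10, 15}; V = {11, 12}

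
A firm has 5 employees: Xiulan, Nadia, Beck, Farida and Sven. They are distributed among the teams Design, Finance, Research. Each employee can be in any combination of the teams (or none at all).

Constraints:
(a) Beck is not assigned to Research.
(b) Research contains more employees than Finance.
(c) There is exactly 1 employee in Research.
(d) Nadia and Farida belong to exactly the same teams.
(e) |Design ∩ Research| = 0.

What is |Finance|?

0

From (a): Beck ∉ Research.
Suppose Xiulan ∈ Finance: no assignment then satisfies all the clues, so Xiulan ∉ Finance.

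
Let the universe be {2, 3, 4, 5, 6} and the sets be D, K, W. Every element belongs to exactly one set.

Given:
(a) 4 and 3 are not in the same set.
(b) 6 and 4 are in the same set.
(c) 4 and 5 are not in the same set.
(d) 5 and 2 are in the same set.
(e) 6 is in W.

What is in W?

W = {4, 6}

From (e): 6 ∈ W.
(b): 4 matches 6: 4 ∉ D.
(b): 4 matches 6: 4 ∉ K.
(b): 4 matches 6: 4 ∈ W.
(c): 5 ∉ W.
(d): 2 matches 5: 2 ∉ W.
(a): 3 ∉ W.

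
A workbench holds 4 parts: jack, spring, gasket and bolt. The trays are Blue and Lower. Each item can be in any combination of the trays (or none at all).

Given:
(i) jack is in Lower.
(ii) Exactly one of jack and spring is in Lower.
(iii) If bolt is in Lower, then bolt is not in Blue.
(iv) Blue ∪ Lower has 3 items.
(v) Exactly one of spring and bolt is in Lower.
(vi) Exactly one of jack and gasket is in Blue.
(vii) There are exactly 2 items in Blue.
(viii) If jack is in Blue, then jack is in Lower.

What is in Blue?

Blue = {jack, spring}

From (i): jack ∈ Lower.
(ii) (exactly one): spring ∉ Lower.
(v) (exactly one): bolt ∈ Lower.
(iii): bolt ∉ Blue.
Suppose jack ∉ Blue: no assignment then satisfies all the clues, so jack ∈ Blue.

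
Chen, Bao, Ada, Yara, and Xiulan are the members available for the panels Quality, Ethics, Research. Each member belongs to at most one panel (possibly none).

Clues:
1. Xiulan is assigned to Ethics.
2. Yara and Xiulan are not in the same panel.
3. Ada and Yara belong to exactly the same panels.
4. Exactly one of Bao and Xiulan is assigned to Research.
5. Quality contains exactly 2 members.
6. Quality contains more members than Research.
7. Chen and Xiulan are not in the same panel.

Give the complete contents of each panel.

Quality = {Ada, Yara}; Ethics = {Xiulan}; Research = {Bao}

From (1): Xiulan ∈ Ethics.
(2): Yara ∉ Ethics.
(3): Ada matches Yara: Ada ∉ Ethics.
(4) (exactly one): Bao ∈ Research.
(7): Chen ∉ Ethics.
Suppose Chen ∈ Quality: no assignment then satisfies all the clues, so Chen ∉ Quality.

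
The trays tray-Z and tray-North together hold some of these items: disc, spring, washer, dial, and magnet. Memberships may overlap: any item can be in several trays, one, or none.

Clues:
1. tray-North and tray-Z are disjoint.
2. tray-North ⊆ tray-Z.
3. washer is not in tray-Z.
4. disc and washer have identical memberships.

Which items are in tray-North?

tray-North = {}

From (3): washer ∉ tray-Z.
(2) contrapositive: washer ∉ tray-North.
(4): disc matches washer: disc ∉ tray-Z.
(4): disc matches washer: disc ∉ tray-North.
Suppose spring ∈ tray-North: no assignment then satisfies all the clues, so spring ∉ tray-North.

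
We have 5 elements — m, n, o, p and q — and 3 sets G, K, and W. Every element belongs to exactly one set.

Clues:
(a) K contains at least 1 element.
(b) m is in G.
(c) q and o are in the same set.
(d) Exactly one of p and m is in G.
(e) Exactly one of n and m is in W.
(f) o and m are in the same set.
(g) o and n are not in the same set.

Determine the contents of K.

From (b): m ∈ G.
(d) (exactly one): p ∉ G.
(e) (exactly one): n ∈ W.
(f): o matches m: o ∈ G.
(c): q matches o: q ∈ G.
(a): only 1 candidates remain for K, so all are in.

K = {p}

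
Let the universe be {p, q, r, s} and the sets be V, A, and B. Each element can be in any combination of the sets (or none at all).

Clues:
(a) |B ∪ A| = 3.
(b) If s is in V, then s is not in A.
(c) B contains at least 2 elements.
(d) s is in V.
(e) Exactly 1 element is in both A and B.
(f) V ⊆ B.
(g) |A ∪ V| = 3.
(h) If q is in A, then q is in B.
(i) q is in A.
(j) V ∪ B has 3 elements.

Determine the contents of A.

A = {q}

From (d): s ∈ V.
From (i): q ∈ A.
(b): s ∉ A.
(f) with s ∈ V: s ∈ B.
(h): q ∈ B.
Suppose p ∈ A: no assignment then satisfies all the clues, so p ∉ A.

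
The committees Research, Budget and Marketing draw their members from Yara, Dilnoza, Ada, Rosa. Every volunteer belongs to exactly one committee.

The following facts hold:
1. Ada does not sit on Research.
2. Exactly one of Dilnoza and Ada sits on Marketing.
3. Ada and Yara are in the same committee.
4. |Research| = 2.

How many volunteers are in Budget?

From (1): Ada ∉ Research.
(3): Yara matches Ada: Yara ∉ Research.
(4): only 2 candidates remain for Research, so all are in.
(2) (exactly one): Ada ∈ Marketing.
(3): Yara matches Ada: Yara ∉ Budget.
(3): Yara matches Ada: Yara ∈ Marketing.

0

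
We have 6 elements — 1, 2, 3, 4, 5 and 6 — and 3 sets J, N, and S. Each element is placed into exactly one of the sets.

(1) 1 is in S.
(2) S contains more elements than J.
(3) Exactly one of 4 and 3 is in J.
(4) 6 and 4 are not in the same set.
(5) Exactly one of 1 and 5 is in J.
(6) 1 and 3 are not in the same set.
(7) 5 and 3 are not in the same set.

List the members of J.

J = {4, 5}

From (1): 1 ∈ S.
(5) (exactly one): 5 ∈ J.
(6): 3 ∉ S.
(7): 3 ∉ J.
Only one set left: 3 ∈ N.
(3) (exactly one): 4 ∈ J.
(4): 6 ∉ J.
Suppose 2 ∈ J: no assignment then satisfies all the clues, so 2 ∉ J.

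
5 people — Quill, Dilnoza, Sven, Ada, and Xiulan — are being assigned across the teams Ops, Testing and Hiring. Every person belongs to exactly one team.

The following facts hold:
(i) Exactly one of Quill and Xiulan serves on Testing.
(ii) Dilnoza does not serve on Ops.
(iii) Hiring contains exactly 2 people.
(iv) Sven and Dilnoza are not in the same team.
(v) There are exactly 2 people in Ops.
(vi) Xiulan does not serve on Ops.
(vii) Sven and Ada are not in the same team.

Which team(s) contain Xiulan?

Xiulan: Testing

From (ii): Dilnoza ∉ Ops.
From (vi): Xiulan ∉ Ops.
Suppose Xiulan ∉ Testing: no assignment then satisfies all the clues, so Xiulan ∈ Testing.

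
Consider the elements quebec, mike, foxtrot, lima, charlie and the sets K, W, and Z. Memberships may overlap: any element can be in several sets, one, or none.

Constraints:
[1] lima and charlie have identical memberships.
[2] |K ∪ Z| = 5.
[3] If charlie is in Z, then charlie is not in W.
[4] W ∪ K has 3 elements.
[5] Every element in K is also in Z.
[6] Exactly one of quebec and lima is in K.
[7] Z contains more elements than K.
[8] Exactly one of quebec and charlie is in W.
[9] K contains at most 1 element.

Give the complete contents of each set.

K = {quebec}; W = {foxtrot, mike, quebec}; Z = {charlie, foxtrot, lima, mike, quebec}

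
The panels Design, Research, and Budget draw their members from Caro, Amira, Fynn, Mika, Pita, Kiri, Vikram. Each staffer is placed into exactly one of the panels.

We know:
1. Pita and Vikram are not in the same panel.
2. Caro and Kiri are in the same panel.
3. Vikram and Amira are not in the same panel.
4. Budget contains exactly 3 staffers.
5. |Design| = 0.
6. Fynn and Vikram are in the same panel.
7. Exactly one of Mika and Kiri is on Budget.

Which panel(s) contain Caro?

Caro: Research

(5): Design already has 0, so the rest are out.
Suppose Caro ∉ Research: no assignment then satisfies all the clues, so Caro ∈ Research.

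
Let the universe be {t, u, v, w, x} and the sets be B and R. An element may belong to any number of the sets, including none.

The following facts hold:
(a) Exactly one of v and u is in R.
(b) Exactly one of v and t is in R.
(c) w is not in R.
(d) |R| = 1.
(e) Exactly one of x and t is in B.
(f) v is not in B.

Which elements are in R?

R = {v}

From (c): w ∉ R.
From (f): v ∉ B.
Suppose t ∈ R: no assignment then satisfies all the clues, so t ∉ R.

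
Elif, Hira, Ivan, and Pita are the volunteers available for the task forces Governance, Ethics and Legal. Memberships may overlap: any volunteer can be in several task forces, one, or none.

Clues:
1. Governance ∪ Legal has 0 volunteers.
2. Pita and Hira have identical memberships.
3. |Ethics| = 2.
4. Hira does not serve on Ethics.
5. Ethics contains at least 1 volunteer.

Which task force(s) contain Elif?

Elif: Ethics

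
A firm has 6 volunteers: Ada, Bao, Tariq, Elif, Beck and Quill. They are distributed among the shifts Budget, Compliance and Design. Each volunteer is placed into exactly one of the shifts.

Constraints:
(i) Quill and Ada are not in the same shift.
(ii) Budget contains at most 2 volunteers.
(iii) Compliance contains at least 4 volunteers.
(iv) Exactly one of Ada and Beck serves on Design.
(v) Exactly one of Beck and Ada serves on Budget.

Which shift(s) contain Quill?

Quill: Compliance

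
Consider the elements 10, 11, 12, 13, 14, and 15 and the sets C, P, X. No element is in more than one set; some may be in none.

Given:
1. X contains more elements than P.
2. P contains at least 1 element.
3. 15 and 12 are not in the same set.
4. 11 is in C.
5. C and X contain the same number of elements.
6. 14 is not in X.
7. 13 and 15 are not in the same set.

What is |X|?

2

From (4): 11 ∈ C.
From (6): 14 ∉ X.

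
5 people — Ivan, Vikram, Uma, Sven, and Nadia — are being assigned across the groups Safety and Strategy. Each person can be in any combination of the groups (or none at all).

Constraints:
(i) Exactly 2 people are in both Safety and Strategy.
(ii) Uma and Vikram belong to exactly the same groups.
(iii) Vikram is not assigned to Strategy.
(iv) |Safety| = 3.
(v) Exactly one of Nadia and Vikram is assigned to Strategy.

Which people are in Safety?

Safety = {Ivan, Nadia, Sven}

From (iii): Vikram ∉ Strategy.
(ii): Uma matches Vikram: Uma ∉ Strategy.
(v) (exactly one): Nadia ∈ Strategy.
Suppose Ivan ∉ Safety: no assignment then satisfies all the clues, so Ivan ∈ Safety.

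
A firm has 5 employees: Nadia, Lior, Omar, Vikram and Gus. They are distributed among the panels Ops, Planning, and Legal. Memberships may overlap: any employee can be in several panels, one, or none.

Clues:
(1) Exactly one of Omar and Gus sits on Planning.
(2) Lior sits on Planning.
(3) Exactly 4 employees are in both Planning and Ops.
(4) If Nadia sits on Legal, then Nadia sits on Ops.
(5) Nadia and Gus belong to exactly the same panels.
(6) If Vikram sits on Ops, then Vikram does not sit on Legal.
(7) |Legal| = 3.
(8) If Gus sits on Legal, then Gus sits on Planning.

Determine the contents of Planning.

Planning = {Gus, Lior, Nadia, Vikram}

From (2): Lior ∈ Planning.
Suppose Nadia ∉ Planning: no assignment then satisfies all the clues, so Nadia ∈ Planning.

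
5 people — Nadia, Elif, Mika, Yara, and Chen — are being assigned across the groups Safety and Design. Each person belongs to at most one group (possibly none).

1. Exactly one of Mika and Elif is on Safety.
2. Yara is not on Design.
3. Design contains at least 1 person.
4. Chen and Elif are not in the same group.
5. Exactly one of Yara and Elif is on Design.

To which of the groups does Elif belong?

Elif: Design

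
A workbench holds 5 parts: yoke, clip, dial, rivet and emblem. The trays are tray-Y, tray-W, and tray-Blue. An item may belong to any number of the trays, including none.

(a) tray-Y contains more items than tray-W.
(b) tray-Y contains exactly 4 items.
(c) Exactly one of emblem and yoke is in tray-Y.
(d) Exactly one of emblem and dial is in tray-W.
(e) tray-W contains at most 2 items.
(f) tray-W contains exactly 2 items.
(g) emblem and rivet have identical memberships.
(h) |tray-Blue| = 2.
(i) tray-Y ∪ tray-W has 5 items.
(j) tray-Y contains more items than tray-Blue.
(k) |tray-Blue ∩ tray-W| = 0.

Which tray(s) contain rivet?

rivet: tray-Blue, tray-Y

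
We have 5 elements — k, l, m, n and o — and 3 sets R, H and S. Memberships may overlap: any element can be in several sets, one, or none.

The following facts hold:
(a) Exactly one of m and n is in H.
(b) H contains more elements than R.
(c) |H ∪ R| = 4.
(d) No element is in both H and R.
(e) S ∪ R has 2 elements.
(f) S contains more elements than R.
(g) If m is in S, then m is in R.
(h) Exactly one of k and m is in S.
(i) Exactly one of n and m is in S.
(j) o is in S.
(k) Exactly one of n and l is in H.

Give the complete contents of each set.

R = {m}; H = {k, n, o}; S = {m, o}

From (j): o ∈ S.
Suppose k ∈ R: no assignment then satisfies all the clues, so k ∉ R.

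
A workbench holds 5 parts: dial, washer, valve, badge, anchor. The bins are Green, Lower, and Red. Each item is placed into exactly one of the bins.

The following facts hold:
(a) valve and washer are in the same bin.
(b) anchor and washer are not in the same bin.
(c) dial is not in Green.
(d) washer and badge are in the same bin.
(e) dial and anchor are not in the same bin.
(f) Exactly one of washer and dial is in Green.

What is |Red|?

1

From (c): dial ∉ Green.
(f) (exactly one): washer ∈ Green.
(a): valve matches washer: valve ∈ Green.
(b): anchor ∉ Green.
(d): badge matches washer: badge ∈ Green.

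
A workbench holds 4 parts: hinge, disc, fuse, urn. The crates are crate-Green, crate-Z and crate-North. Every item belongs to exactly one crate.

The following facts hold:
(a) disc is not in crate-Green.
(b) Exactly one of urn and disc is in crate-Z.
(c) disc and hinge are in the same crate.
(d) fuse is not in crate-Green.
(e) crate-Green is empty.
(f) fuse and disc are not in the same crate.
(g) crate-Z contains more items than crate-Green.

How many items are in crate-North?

2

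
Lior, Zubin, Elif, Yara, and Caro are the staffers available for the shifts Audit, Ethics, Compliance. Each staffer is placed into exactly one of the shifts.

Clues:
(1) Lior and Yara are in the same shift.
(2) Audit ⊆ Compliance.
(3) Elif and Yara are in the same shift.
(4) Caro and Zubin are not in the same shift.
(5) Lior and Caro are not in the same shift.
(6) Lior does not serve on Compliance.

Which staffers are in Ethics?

From (6): Lior ∉ Compliance.
(1): Yara matches Lior: Yara ∉ Compliance.
(2) contrapositive: Lior ∉ Audit.
(2) contrapositive: Yara ∉ Audit.
(3): Elif matches Yara: Elif ∉ Audit.
(3): Elif matches Yara: Elif ∉ Compliance.
Only one shift left: Lior ∈ Ethics.
Only one shift left: Elif ∈ Ethics.
Only one shift left: Yara ∈ Ethics.
(5): Caro ∉ Ethics.
Suppose Zubin ∉ Ethics: no assignment then satisfies all the clues, so Zubin ∈ Ethics.

Ethics = {Elif, Lior, Yara, Zubin}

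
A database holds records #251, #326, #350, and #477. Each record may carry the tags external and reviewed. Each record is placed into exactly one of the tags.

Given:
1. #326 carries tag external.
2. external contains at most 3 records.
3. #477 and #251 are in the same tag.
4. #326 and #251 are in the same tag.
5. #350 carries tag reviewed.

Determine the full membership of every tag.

From (1): #326 ∈ external.
From (5): #350 ∈ reviewed.
(4): #251 matches #326: #251 ∈ external.
(3): #477 matches #251: #477 ∈ external.

external = {#251, #326, #477}; reviewed = {#350}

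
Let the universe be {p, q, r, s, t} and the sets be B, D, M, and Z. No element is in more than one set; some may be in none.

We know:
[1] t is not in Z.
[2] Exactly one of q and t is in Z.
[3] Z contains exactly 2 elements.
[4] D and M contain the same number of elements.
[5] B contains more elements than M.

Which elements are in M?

M = {}

From (1): t ∉ Z.
(2) (exactly one): q ∈ Z.
Suppose p ∈ M: no assignment then satisfies all the clues, so p ∉ M.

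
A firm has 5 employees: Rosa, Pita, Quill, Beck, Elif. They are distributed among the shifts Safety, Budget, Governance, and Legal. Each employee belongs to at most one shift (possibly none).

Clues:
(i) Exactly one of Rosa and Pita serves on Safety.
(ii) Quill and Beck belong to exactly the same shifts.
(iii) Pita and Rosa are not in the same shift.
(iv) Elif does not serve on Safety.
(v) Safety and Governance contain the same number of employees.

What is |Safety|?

1

From (iv): Elif ∉ Safety.
Suppose Quill ∈ Safety: no assignment then satisfies all the clues, so Quill ∉ Safety.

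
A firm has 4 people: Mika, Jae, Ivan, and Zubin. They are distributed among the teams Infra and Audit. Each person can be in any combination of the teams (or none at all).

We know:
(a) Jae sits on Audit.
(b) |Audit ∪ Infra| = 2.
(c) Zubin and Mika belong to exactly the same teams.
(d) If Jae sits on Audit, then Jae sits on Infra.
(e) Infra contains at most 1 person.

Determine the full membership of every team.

Infra = {Jae}; Audit = {Ivan, Jae}

From (a): Jae ∈ Audit.
(d): Jae ∈ Infra.
(e): Infra already has 1, so the rest are out.
Suppose Mika ∈ Audit: no assignment then satisfies all the clues, so Mika ∉ Audit.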